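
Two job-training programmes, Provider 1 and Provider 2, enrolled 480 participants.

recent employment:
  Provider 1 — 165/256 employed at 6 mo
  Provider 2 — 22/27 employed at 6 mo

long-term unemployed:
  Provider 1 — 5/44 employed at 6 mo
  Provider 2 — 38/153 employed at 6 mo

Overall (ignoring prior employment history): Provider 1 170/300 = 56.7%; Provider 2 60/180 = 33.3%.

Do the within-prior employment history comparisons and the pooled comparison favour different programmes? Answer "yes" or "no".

Within each prior employment history level (recent employment 64.5% vs 81.5%; long-term unemployed 11.4% vs 24.8%), Provider 2 has the higher rate every time. Pooled: 56.7% vs 33.3% — Provider 1 has the higher rate overall. The two comparisons disagree.

yes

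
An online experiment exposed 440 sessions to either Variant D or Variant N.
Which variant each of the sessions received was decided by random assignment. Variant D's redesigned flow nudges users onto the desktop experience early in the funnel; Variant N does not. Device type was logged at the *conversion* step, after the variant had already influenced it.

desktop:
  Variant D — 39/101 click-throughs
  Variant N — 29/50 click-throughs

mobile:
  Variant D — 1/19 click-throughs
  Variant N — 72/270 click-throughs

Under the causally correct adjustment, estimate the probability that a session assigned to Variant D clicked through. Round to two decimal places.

0.33

Within every device type level Variant N has the higher rate, yet pooled Variant D does — Simpson's reversal.
The distribution of device type is itself part of what the variant does — it is an intermediate outcome. Holding it fixed would remove that part of the effect; the total effect is the pooled difference.
So P(outcome | do(Variant D)) is just the pooled rate for Variant D: 40/120 = 0.333.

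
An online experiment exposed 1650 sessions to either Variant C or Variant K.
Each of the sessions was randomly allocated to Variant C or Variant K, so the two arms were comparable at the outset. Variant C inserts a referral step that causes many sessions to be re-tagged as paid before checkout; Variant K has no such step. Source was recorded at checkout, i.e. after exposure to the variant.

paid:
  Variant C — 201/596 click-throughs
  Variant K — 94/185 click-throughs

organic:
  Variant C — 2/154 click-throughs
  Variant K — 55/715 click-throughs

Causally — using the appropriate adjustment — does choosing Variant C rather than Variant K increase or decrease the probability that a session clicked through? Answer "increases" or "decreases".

Because the variant influences traffic source, traffic source is a post-treatment mediator, not a confounder. Stratifying on it would bias the estimate; the causal effect is the crude pooled difference.
Pooled: Variant C 27.1% vs Variant K 16.6%; Variant C is higher overall.

increases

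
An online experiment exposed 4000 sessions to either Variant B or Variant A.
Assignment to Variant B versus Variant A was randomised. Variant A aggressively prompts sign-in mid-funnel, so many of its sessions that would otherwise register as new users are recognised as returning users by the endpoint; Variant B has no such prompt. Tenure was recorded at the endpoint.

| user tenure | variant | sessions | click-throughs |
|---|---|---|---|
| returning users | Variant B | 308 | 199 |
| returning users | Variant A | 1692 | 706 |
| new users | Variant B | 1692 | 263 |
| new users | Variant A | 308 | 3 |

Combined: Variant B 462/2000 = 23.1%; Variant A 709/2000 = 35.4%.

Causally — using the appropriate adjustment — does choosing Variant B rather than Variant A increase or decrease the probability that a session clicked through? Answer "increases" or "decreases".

The stratified and pooled comparisons disagree (Variant B wins within each user tenure; Variant A wins overall), so the answer turns on the causal role of user tenure.
User tenure here is a post-treatment variable shaped by the variant; conditioning on it would introduce bias rather than remove it. The overall comparison is the causal one.
Pooled: Variant B 23.1% vs Variant A 35.4%; Variant A is higher overall.

decreases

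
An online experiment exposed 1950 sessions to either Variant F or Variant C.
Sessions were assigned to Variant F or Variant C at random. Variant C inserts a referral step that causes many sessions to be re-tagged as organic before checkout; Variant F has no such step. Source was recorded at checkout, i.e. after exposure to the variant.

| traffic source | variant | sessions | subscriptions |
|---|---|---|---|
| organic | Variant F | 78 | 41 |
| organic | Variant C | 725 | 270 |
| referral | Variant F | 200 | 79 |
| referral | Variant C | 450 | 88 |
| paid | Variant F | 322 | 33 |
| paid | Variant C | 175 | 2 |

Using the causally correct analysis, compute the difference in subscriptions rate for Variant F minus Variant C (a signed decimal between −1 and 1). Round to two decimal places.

-0.01

Traffic source is downstream of the variant. One should not condition on a consequence of treatment, so the overall rates are the right comparison.
The causal difference is the pooled difference: 0.255 − 0.267 = -0.012.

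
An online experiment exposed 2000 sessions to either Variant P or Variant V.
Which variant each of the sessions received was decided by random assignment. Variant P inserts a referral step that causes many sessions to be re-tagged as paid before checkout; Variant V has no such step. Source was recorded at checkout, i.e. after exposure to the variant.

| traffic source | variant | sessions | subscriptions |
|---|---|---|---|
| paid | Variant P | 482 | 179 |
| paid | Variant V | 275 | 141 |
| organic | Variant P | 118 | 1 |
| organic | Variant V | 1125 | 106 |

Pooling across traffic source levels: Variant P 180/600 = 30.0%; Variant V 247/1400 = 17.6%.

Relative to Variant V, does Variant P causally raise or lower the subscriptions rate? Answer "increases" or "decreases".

Within every traffic source level Variant V has the higher rate, yet pooled Variant P does — Simpson's reversal.
Because the variant influences traffic source, traffic source is a post-treatment mediator, not a confounder. Stratifying on it would bias the estimate; the causal effect is the crude pooled difference.
Pooled: Variant P 30.0% vs Variant V 17.6%; Variant P is higher overall.

increases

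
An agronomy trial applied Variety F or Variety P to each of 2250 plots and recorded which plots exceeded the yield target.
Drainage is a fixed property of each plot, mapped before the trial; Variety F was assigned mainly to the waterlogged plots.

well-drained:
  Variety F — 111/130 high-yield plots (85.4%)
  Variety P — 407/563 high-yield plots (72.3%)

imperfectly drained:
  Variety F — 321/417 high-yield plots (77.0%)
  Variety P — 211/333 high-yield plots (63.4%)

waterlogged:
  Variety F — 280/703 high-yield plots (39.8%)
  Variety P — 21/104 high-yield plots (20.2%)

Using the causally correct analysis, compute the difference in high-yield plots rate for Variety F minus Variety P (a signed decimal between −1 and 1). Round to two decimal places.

+0.16

Field drainage differs across varietys for reasons unrelated to any effect of the variety itself, and it separately predicts the outcome — a classic confounder. We must compare within field drainage levels.
Adjusting over the population distribution of field drainage: 0.308·(0.854−0.723) + 0.333·(0.770−0.634) + 0.359·(0.398−0.202) = +0.156.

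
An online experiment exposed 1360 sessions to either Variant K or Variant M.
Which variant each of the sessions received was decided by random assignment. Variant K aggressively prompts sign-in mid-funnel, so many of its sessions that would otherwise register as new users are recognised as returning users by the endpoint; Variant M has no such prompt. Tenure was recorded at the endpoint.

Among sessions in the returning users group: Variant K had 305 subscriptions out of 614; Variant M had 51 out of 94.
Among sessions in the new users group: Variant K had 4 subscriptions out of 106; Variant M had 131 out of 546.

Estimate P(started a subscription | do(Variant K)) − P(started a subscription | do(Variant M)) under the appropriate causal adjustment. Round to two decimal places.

Within every user tenure level Variant M has the higher rate, yet pooled Variant K does — Simpson's reversal.
User tenure here is a post-treatment variable shaped by the variant; conditioning on it would introduce bias rather than remove it. The overall comparison is the causal one.
The causal difference is the pooled difference: 0.429 − 0.284 = +0.145.

+0.14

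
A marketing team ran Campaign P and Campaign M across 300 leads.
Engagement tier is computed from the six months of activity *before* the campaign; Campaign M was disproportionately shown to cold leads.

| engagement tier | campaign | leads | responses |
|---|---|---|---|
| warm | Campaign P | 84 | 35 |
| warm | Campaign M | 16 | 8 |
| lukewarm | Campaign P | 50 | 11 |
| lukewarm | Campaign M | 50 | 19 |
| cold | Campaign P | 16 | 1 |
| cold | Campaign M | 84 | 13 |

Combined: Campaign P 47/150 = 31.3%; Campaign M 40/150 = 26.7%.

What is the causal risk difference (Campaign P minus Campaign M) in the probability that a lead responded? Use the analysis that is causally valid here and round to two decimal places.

-0.11

The engagement tier-specific comparison favours Campaign M throughout, but the pooled figures favour Campaign P. The question is whether to condition on engagement tier.
Here engagement tier is a common cause — it drives both which campaign a case falls under and the outcome. The crude comparison mixes populations; the stratum-specific rates are the causally relevant ones.
Adjusting over the population distribution of engagement tier: 0.333·(0.417−0.500) + 0.333·(0.220−0.380) + 0.333·(0.062−0.155) = -0.112.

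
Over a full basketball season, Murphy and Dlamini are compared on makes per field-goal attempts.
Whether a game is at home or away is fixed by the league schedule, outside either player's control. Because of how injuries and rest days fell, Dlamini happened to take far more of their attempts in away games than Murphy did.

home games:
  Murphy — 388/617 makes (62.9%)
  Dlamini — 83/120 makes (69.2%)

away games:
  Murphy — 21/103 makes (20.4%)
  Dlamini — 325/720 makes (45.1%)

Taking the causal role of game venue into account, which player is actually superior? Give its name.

The imbalance in game venue arose from how field-goal attempts were allocated, not from anything the player did; and game venue independently affects the outcome. The pooled gap is confounded — condition on game venue.
Within each level — home games: 62.9% vs 69.2%; away games: 20.4% vs 45.1% — Dlamini is higher every time.

Dlamini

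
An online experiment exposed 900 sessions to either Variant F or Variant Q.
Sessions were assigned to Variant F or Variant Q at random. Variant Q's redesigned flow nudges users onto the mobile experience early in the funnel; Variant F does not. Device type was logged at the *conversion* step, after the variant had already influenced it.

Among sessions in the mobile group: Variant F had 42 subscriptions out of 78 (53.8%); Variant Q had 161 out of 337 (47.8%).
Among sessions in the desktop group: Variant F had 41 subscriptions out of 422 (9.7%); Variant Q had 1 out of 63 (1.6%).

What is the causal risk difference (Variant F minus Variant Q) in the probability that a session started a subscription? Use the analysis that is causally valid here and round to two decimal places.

-0.24

Device type is recorded after the variant and is itself shifted by it — it sits on the causal path from variant to outcome. Conditioning on a mediator would strip out part of the effect we want; the pooled comparison gives the total causal effect.
The causal difference is the pooled difference: 0.166 − 0.405 = -0.239.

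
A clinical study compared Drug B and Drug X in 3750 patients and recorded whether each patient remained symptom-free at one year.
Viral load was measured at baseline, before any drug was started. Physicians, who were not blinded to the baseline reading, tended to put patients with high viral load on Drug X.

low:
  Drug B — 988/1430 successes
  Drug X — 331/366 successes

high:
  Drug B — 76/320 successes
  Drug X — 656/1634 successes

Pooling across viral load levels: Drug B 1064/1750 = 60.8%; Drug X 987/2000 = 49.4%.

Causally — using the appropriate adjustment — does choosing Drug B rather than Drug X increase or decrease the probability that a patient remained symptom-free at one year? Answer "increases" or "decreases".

Here viral load is a common cause — it drives both which drug a case falls under and the outcome. The crude comparison mixes populations; the stratum-specific rates are the causally relevant ones.
Within each level — low: 69.1% vs 90.4%; high: 23.8% vs 40.1% — Drug X is higher every time.

decreases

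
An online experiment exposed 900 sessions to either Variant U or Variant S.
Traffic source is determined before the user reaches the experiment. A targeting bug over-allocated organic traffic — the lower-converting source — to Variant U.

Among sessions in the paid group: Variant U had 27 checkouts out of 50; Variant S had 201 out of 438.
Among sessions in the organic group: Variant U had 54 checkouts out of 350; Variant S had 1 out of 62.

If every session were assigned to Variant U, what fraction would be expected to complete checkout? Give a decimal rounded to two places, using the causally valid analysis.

Here traffic source is a common cause — it drives both which variant a case falls under and the outcome. The crude comparison mixes populations; the stratum-specific rates are the causally relevant ones.
Standardising Variant U to the population traffic source mix: 0.542·27/50 + 0.458·54/350 = 0.363.

0.36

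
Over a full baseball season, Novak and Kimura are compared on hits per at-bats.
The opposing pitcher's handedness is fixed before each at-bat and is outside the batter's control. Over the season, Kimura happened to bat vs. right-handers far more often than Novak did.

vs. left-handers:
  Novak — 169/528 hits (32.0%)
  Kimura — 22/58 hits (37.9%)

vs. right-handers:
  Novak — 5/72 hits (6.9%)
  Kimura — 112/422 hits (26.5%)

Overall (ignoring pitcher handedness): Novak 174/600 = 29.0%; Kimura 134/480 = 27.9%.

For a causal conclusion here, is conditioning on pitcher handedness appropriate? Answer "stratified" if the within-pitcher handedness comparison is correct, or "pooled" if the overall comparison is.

stratified

Pitcher handedness differs across players for reasons unrelated to any effect of the player itself, and it separately predicts the outcome — a classic confounder. We must compare within pitcher handedness levels.
Within each level — vs. left-handers: 32.0% vs 37.9%; vs. right-handers: 6.9% vs 26.5% — Kimura is higher every time.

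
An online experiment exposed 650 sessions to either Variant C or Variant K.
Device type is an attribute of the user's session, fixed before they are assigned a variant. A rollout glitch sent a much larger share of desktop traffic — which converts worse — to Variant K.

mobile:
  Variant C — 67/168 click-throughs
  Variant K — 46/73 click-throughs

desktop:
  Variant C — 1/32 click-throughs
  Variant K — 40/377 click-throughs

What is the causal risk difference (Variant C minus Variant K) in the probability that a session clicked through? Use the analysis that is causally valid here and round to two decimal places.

Here device type is a common cause — it drives both which variant a case falls under and the outcome. The crude comparison mixes populations; the stratum-specific rates are the causally relevant ones.
Adjusting over the population distribution of device type: 0.371·(0.399−0.630) + 0.629·(0.031−0.106) = -0.133.

-0.13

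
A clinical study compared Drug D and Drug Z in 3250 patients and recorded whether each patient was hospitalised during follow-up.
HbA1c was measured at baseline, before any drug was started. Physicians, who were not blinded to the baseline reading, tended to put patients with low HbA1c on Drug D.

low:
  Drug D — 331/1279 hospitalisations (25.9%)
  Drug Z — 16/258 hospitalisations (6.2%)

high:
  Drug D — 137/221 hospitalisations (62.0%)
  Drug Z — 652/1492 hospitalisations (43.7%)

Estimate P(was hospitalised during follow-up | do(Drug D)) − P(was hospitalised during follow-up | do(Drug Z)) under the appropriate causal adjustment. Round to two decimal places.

HbA1c differs across drugs for reasons unrelated to any effect of the drug itself, and it separately predicts the outcome — a classic confounder. We must compare within HbA1c levels.
Adjusting over the population distribution of HbA1c: 0.473·(0.259−0.062) + 0.527·(0.620−0.437) = +0.189.

+0.19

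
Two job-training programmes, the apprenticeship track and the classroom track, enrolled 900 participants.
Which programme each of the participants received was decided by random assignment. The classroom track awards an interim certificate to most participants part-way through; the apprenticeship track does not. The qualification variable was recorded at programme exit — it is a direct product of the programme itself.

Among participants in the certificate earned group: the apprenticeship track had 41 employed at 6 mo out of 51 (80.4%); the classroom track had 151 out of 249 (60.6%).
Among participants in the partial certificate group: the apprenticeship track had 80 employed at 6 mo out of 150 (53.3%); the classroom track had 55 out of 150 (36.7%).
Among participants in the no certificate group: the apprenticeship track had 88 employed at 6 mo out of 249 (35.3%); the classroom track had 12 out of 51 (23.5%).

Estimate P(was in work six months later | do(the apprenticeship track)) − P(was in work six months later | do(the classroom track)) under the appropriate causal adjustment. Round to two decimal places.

-0.02

The qualification attained during the programme-specific comparison favours the apprenticeship track throughout, but the pooled figures favour the classroom track. The question is whether to condition on qualification attained during the programme.
Qualification attained during the programme is downstream of the programme. One should not condition on a consequence of treatment, so the overall rates are the right comparison.
The causal difference is the pooled difference: 0.464 − 0.484 = -0.020.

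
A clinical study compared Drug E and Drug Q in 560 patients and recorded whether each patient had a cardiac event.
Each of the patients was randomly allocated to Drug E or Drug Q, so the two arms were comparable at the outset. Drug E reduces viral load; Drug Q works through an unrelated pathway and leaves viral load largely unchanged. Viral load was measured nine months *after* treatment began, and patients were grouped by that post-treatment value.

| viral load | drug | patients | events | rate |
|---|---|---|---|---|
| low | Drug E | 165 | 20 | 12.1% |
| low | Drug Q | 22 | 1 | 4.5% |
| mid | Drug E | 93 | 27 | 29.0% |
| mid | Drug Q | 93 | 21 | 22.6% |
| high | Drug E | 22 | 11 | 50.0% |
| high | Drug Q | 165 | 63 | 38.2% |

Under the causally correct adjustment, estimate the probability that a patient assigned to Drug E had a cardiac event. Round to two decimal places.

0.21

The stratified and pooled comparisons disagree (Drug Q wins within each viral load; Drug E wins overall), so the answer turns on the causal role of viral load.
Viral load lies on the pathway drug → viral load → outcome, so adjusting for it blocks the indirect effect. For the total causal effect of drug, use the unadjusted pooled rates.
So P(outcome | do(Drug E)) is just the pooled rate for Drug E: 58/280 = 0.207.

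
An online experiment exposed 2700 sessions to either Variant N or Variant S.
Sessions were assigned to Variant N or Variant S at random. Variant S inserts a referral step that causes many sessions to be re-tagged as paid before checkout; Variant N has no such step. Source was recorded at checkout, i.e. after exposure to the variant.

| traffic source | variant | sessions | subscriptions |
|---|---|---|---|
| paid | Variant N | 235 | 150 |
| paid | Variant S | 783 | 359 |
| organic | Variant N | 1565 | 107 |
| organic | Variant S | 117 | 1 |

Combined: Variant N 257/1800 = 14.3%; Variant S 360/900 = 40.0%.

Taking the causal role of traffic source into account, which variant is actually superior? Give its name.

Variant S

The traffic source-specific comparison favours Variant N throughout, but the pooled figures favour Variant S. The question is whether to condition on traffic source.
Traffic source lies on the pathway variant → traffic source → outcome, so adjusting for it blocks the indirect effect. For the total causal effect of variant, use the unadjusted pooled rates.
Pooled: Variant N 14.3% vs Variant S 40.0%; Variant S is higher overall.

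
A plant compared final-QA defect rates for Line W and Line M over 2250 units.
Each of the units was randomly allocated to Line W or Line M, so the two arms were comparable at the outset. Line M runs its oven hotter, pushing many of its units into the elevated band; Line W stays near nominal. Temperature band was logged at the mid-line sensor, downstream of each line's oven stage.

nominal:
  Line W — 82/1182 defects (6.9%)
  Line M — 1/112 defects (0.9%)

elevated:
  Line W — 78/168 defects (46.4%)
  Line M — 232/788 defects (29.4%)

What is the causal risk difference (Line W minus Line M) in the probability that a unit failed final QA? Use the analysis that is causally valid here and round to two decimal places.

-0.14

Within every in-process temperature band level Line M has the lower rate, yet pooled Line W does — Simpson's reversal.
In-process temperature band lies on the pathway line → in-process temperature band → outcome, so adjusting for it blocks the indirect effect. For the total causal effect of line, use the unadjusted pooled rates.
The causal difference is the pooled difference: 0.119 − 0.259 = -0.140.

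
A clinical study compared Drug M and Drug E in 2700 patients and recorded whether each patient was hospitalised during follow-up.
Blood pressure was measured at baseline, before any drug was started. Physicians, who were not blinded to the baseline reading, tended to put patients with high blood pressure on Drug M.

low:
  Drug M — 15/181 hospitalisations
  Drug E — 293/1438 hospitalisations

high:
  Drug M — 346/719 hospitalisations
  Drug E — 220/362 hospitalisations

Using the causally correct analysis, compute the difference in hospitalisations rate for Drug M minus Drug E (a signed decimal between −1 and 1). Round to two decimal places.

Here blood pressure is a common cause — it drives both which drug a case falls under and the outcome. The crude comparison mixes populations; the stratum-specific rates are the causally relevant ones.
Adjusting over the population distribution of blood pressure: 0.600·(0.083−0.204) + 0.400·(0.481−0.608) = -0.123.

-0.12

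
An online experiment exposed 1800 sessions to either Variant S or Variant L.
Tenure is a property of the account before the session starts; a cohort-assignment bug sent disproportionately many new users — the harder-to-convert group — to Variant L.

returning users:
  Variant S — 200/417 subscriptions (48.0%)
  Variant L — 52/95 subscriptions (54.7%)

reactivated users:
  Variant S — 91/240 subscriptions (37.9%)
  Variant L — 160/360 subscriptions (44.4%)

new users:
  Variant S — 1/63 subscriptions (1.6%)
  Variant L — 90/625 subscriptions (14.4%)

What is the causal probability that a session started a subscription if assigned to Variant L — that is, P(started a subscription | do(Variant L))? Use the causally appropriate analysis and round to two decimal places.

0.36

Within every user tenure level Variant L has the higher rate, yet pooled Variant S does — Simpson's reversal.
Here user tenure is a common cause — it drives both which variant a case falls under and the outcome. The crude comparison mixes populations; the stratum-specific rates are the causally relevant ones.
Standardising Variant L to the population user tenure mix: 0.284·52/95 + 0.333·160/360 + 0.382·90/625 = 0.359.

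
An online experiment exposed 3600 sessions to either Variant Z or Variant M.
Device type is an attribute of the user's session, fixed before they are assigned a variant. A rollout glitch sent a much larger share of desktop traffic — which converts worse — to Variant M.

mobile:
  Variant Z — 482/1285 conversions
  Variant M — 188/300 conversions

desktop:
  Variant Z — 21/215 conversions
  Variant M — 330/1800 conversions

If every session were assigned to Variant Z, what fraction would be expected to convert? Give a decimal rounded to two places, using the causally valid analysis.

0.22

The device type-specific comparison favours Variant M throughout, but the pooled figures favour Variant Z. The question is whether to condition on device type.
Nothing the variant does changes device type; the imbalance is an allocation artefact. With device type also predicting the outcome, the pooled figure is confounded, and the within-stratum comparison is the causal one.
Standardising Variant Z to the population device type mix: 0.440·482/1285 + 0.560·21/215 = 0.220.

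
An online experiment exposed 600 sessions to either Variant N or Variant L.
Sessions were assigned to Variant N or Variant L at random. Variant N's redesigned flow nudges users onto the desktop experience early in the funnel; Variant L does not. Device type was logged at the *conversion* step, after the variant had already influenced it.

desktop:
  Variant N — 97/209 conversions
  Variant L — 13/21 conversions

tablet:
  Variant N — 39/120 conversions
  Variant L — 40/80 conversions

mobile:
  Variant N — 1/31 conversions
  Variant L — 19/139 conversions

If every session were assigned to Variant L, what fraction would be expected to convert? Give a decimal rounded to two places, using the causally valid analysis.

0.30

Variant L is higher inside every device type stratum but Variant N is higher in aggregate. Whether to stratify depends on how device type relates to the variant.
Device type is downstream of the variant. One should not condition on a consequence of treatment, so the overall rates are the right comparison.
So P(outcome | do(Variant L)) is just the pooled rate for Variant L: 72/240 = 0.300.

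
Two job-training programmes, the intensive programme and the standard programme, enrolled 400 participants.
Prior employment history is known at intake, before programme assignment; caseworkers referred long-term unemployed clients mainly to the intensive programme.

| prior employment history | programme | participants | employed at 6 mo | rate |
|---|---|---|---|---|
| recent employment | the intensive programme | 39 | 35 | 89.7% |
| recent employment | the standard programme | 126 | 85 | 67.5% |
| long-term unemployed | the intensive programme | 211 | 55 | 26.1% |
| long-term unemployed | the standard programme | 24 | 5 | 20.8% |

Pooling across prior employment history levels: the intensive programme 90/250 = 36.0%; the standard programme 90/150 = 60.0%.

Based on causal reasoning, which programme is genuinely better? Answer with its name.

the intensive programme

Prior employment history differs across programmes for reasons unrelated to any effect of the programme itself, and it separately predicts the outcome — a classic confounder. We must compare within prior employment history levels.
Within each level — recent employment: 89.7% vs 67.5%; long-term unemployed: 26.1% vs 20.8% — the intensive programme is higher every time.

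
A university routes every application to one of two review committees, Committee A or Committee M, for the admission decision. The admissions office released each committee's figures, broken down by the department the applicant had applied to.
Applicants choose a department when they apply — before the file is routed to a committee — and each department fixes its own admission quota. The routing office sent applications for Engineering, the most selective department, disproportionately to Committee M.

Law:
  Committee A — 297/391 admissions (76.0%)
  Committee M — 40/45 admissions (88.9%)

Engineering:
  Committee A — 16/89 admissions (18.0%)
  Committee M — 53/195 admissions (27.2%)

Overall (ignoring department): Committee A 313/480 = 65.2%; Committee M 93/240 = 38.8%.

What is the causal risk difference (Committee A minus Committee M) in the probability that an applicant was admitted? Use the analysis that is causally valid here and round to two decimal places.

Nothing the review committee does changes department; the imbalance is an allocation artefact. With department also predicting the outcome, the pooled figure is confounded, and the within-stratum comparison is the causal one.
Adjusting over the population distribution of department: 0.606·(0.760−0.889) + 0.394·(0.180−0.272) = -0.115.

-0.11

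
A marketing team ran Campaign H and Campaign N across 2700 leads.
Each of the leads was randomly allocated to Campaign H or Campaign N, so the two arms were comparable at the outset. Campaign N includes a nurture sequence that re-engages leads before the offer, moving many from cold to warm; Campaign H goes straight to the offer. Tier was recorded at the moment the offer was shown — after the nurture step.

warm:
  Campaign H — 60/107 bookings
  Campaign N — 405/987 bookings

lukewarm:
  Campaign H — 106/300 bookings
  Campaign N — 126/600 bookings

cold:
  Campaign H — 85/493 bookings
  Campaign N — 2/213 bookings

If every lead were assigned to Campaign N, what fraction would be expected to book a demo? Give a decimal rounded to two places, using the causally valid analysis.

Engagement tier is downstream of the campaign. One should not condition on a consequence of treatment, so the overall rates are the right comparison.
So P(outcome | do(Campaign N)) is just the pooled rate for Campaign N: 533/1800 = 0.296.

0.30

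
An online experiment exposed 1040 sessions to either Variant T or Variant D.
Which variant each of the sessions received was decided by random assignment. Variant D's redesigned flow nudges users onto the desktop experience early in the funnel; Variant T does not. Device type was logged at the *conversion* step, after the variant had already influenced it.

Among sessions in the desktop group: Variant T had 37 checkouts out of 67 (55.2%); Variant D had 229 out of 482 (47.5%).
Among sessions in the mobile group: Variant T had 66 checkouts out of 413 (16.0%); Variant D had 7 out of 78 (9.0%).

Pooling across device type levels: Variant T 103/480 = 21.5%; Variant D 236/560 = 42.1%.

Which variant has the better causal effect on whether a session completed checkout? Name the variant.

The distribution of device type is itself part of what the variant does — it is an intermediate outcome. Holding it fixed would remove that part of the effect; the total effect is the pooled difference.
Pooled: Variant T 21.5% vs Variant D 42.1%; Variant D is higher overall.

Variant D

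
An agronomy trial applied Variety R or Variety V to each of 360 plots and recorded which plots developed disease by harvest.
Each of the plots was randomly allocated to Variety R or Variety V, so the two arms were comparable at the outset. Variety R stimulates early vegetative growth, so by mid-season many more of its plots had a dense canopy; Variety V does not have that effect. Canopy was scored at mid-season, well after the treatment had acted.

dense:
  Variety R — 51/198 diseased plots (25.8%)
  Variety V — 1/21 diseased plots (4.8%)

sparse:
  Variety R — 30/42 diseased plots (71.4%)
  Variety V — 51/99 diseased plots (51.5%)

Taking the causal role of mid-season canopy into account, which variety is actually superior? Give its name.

Variety R

Mid-season canopy is downstream of the variety. One should not condition on a consequence of treatment, so the overall rates are the right comparison.
Pooled: Variety R 33.8% vs Variety V 43.3%; Variety R is lower overall.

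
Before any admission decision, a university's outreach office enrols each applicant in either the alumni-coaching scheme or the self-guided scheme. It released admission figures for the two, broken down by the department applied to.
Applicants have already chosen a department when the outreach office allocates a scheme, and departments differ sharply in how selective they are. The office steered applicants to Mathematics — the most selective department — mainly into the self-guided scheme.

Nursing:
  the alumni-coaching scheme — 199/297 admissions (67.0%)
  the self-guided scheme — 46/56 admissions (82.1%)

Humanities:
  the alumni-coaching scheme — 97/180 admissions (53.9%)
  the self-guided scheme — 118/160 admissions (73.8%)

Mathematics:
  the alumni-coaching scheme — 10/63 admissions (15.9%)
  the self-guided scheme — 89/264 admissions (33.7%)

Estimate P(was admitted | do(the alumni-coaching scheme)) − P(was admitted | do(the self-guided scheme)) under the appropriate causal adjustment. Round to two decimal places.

-0.18

Department is set before the outreach scheme has any effect — it is not caused by the outreach scheme — and it independently drives the outcome. That makes it a confounder, so the causal comparison is within department levels.
Adjusting over the population distribution of department: 0.346·(0.670−0.821) + 0.333·(0.539−0.738) + 0.321·(0.159−0.337) = -0.176.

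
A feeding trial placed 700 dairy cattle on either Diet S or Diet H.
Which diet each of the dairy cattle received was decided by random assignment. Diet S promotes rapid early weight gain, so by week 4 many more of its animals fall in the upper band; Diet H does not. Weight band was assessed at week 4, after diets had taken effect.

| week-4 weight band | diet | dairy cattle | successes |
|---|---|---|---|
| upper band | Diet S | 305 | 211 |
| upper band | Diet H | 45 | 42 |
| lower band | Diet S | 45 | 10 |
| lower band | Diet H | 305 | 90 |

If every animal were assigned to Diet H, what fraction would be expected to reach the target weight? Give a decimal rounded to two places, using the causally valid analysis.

0.38

The week-4 weight band-specific comparison favours Diet H throughout, but the pooled figures favour Diet S. The question is whether to condition on week-4 weight band.
Week-4 weight band is recorded after the diet and is itself shifted by it — it sits on the causal path from diet to outcome. Conditioning on a mediator would strip out part of the effect we want; the pooled comparison gives the total causal effect.
So P(outcome | do(Diet H)) is just the pooled rate for Diet H: 132/350 = 0.377.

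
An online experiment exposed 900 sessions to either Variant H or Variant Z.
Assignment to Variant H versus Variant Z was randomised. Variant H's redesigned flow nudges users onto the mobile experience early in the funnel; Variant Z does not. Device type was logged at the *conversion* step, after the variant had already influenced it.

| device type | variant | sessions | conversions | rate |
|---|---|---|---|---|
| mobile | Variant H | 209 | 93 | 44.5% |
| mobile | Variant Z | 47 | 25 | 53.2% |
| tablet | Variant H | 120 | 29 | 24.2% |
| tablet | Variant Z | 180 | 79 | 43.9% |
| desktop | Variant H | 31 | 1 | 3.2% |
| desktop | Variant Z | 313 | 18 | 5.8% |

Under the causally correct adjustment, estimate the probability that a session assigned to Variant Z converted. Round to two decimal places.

0.23

Device type is downstream of the variant. One should not condition on a consequence of treatment, so the overall rates are the right comparison.
So P(outcome | do(Variant Z)) is just the pooled rate for Variant Z: 122/540 = 0.226.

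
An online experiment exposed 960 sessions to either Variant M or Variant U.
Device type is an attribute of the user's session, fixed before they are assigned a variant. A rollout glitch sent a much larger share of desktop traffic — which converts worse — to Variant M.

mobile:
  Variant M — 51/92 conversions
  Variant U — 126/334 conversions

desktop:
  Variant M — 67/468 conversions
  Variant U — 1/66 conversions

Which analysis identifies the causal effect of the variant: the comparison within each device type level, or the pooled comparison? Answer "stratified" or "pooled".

stratified

The imbalance in device type arose from how sessions were allocated, not from anything the variant did; and device type independently affects the outcome. The pooled gap is confounded — condition on device type.
Within each level — mobile: 55.4% vs 37.7%; desktop: 14.3% vs 1.5% — Variant M is higher every time.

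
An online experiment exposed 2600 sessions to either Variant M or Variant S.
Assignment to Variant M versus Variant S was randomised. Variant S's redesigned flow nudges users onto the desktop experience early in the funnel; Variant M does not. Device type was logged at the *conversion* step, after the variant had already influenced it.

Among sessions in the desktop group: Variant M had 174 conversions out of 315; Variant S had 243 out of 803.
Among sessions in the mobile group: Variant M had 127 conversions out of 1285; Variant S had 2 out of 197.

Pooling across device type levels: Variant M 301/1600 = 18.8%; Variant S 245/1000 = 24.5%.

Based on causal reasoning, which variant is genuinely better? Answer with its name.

The device type-specific comparison favours Variant M throughout, but the pooled figures favour Variant S. The question is whether to condition on device type.
Device type lies on the pathway variant → device type → outcome, so adjusting for it blocks the indirect effect. For the total causal effect of variant, use the unadjusted pooled rates.
Pooled: Variant M 18.8% vs Variant S 24.5%; Variant S is higher overall.

Variant S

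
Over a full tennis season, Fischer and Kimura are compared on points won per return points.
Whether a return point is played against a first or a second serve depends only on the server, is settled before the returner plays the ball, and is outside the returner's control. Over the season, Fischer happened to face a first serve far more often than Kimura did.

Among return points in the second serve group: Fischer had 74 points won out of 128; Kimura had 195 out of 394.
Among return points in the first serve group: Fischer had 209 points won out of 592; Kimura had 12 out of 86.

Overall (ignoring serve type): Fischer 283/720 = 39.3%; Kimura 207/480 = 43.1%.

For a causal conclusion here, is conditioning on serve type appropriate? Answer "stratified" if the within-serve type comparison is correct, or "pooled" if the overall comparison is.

Serve type satisfies the back-door criterion: it is not a descendant of the player, and it blocks the spurious path from player to outcome. Adjusting for it (i.e., using the within-serve type rates) gives the causal effect.
Within each level — second serve: 57.8% vs 49.5%; first serve: 35.3% vs 14.0% — Fischer is higher every time.

stratified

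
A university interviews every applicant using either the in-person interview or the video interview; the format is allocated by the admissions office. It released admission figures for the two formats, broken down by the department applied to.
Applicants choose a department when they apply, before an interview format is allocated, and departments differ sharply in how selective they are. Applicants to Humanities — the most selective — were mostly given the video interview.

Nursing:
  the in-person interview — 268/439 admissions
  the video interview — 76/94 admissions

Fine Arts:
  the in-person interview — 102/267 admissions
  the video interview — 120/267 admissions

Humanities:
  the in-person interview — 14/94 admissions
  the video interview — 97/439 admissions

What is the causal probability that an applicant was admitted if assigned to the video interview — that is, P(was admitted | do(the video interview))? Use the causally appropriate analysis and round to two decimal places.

Department differs across interview formats for reasons unrelated to any effect of the interview format itself, and it separately predicts the outcome — a classic confounder. We must compare within department levels.
Standardising the video interview to the population department mix: 0.333·76/94 + 0.334·120/267 + 0.333·97/439 = 0.493.

0.49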